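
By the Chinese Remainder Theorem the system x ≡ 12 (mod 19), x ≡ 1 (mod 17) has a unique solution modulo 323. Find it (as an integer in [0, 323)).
The moduli 19, 17 are pairwise coprime, so by the CRT there is a unique solution mod 19·17 = 323.
Solve by successive substitution. Start with x ≡ 12 (mod 19).
  Combine with x ≡ 1 (mod 17): write x = 12 + 19·t and require 12 + 19·t ≡ 1 (mod 17), i.e. 19·t ≡ 1 − 12 ≡ 6 (mod 17). Since 19^(−1) ≡ 9 (mod 17) (19 ≡ 2 (mod 17)), t ≡ 9·6 ≡ 3 (mod 17). So x ≡ 12 + 19·3 = 69 (mod 323).
Unique solution in [0, 323): x = 69.

Final answer: x ≡ 69 (mod 323); the representative in [0, 323) is 69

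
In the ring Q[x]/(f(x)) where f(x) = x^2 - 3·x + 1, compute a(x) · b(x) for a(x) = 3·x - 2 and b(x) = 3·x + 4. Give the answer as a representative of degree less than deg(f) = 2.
a · b ≡ 33·x - 17 (mod f(x))

First multiply in Q[x] without reducing: a · b = 9·x^2 + 6·x - 8. Now divide by f(x) = x^2 - 3·x + 1, eliminating the leading term at each step:
  leading term 9·x^2: subtract (9)·f(x) = 9·x^2 - 27·x + 9, leaving 33·x - 17
The degree is now < 2, so this is the remainder. Hence a · b ≡ 33·x - 17 in Q[x]/(f).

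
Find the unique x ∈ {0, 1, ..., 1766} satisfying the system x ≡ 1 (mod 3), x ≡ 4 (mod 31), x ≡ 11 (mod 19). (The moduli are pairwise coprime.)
The moduli 3, 31, 19 are pairwise coprime, so by the CRT there is a unique solution mod 3·31·19 = 1767.
Solve by successive substitution. Start with x ≡ 1 (mod 3).
  Combine with x ≡ 4 (mod 31): write x = 1 + 3·t and require 1 + 3·t ≡ 4 (mod 31), i.e. 3·t ≡ 4 − 1 ≡ 3 (mod 31). Since 3^(−1) ≡ 21 (mod 31), t ≡ 21·3 ≡ 1 (mod 31). So x ≡ 1 + 3·1 = 4 (mod 93).
  Combine with x ≡ 11 (mod 19): write x = 4 + 93·t and require 4 + 93·t ≡ 11 (mod 19), i.e. 93·t ≡ 11 − 4 ≡ 7 (mod 19). Since 93^(−1) ≡ 9 (mod 19) (93 ≡ 17 (mod 19)), t ≡ 9·7 ≡ 6 (mod 19). So x ≡ 4 + 93·6 = 562 (mod 1767).
Unique solution in [0, 1767): x = 562.

Final answer: x ≡ 562 (mod 1767); the representative in [0, 1767) is 562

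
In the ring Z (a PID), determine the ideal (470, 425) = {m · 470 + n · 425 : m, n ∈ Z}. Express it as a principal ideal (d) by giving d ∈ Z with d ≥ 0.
In the PID Z, (a, b) is generated by gcd(a, b). Compute gcd(470, 425) with the extended Euclidean algorithm, tracking rows (r, s, t) with s·470 + t·425 = r:
  row A: (470, 1, 0)   [1·470 + 0·425 = 470]
  row B: (425, 0, 1)   [0·470 + 1·425 = 425]
  470 = 1·425 + 45   → row C = row A − 1·row B = (45, 1, −1)   [check: 1·470 − 1·425 = 45]
  425 = 9·45 + 20   → row D = row B − 9·row C = (20, −9, 10)   [check: −9·470 + 10·425 = 20]
  45 = 2·20 + 5   → row E = row C − 2·row D = (5, 19, −21)   [check: 19·470 − 21·425 = 5]
  20 = 4·5 + 0   → remainder 0, stop. gcd = 5 (last nonzero row E).
So gcd(470, 425) = 5, with Bézout identity 19·470 − 21·425 = 5. Containment (⊇): the Bézout identity exhibits 5 as an element of (470, 425), giving (5) ⊆ (470, 425). Containment (⊆): since 5 | 470 and 5 | 425 (470 = 5·94, 425 = 5·85), every Z-linear combination of 470 and 425 is divisible by 5, so (470, 425) ⊆ (5). Therefore (470, 425) = (5), d = 5.

Final answer: (470, 425) = (5); d = 5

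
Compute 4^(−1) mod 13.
4^(−1) ≡ 10 (mod 13)

Apply the extended Euclidean algorithm to (13, 4), tracking rows (r, s, t) with s·13 + t·4 = r. Each division r_prev = q·r_cur + r_new produces the new row as (previous row) − q·(current row):
  row A: (13, 1, 0)   [1·13 + 0·4 = 13]
  row B: (4, 0, 1)   [0·13 + 1·4 = 4]
  13 = 3·4 + 1   → row C = row A − 3·row B = (1, 1, −3)   [check: 1·13 − 3·4 = 1]
  4 = 4·1 + 0   → remainder 0, stop. gcd = 1 (last nonzero row C).
The gcd is 1, so 4 is invertible mod 13. The last nonzero row gives 1·13 − 3·4 = 1, so t = −3. So 4^(−1) ≡ −3 ≡ 10 (mod 13). Verify: 4 · 10 = 40 ≡ 1 (mod 13). ✓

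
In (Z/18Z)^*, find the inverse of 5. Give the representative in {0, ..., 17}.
5^(−1) ≡ 11 (mod 18)

Apply the extended Euclidean algorithm to (18, 5), tracking rows (r, s, t) with s·18 + t·5 = r. Each division r_prev = q·r_cur + r_new produces the new row as (previous row) − q·(current row):
  row A: (18, 1, 0)   [1·18 + 0·5 = 18]
  row B: (5, 0, 1)   [0·18 + 1·5 = 5]
  18 = 3·5 + 3   → row C = row A − 3·row B = (3, 1, −3)   [check: 1·18 − 3·5 = 3]
  5 = 1·3 + 2   → row D = row B − 1·row C = (2, −1, 4)   [check: −1·18 + 4·5 = 2]
  3 = 1·2 + 1   → row E = row C − 1·row D = (1, 2, −7)   [check: 2·18 − 7·5 = 1]
  2 = 2·1 + 0   → remainder 0, stop. gcd = 1 (last nonzero row E).
The gcd is 1, so 5 is invertible mod 18. The last nonzero row gives 2·18 − 7·5 = 1, so t = −7. So 5^(−1) ≡ −7 ≡ 11 (mod 18). Verify: 5 · 11 = 55 ≡ 1 (mod 18). ✓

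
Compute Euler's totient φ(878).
φ(878) = 438

φ is multiplicative, with φ(p^e) = p^e − p^(e−1). Factorise 878 = 2 · 439. Then
  φ(878) = (2 − 1) · (439 − 1) = 1 · 438 = 438.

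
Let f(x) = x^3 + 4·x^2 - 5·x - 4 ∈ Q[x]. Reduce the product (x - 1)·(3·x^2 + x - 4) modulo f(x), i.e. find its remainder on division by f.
First multiply in Q[x] without reducing: a · b = 3·x^3 - 2·x^2 - 5·x + 4. Now divide by f(x) = x^3 + 4·x^2 - 5·x - 4, eliminating the leading term at each step:
  leading term 3·x^3: subtract (3)·f(x) = 3·x^3 + 12·x^2 - 15·x - 12, leaving -14·x^2 + 10·x + 16
The degree is now < 3, so this is the remainder. Hence a · b ≡ -14·x^2 + 10·x + 16 in Q[x]/(f).

Final answer: a · b ≡ -14·x^2 + 10·x + 16 (mod f(x))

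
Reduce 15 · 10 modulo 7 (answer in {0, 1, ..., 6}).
Reduce the factors first: 15 ≡ 1, 10 ≡ 3 (mod 7), so 15 · 10 ≡ 1 · 3 (mod 7). 1 · 3 = 3. Dividing by 7: 3 = 0·7 + 3. So (15 · 10) mod 7 = 3.

Final answer: 3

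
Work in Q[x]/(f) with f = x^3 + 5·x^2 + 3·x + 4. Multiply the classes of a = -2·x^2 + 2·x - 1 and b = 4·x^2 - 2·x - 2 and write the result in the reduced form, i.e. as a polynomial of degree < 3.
a · b ≡ -240·x^2 - 126·x - 206 (mod f(x))

First multiply in Q[x] without reducing: a · b = -8·x^4 + 12·x^3 - 4·x^2 - 2·x + 2. Now divide by f(x) = x^3 + 5·x^2 + 3·x + 4, eliminating the leading term at each step:
  leading term -8·x^4: subtract (-8·x)·f(x) = -8·x^4 - 40·x^3 - 24·x^2 - 32·x, leaving 52·x^3 + 20·x^2 + 30·x + 2
  leading term 52·x^3: subtract (52)·f(x) = 52·x^3 + 260·x^2 + 156·x + 208, leaving -240·x^2 - 126·x - 206
The degree is now < 3, so this is the remainder. Hence a · b ≡ -240·x^2 - 126·x - 206 in Q[x]/(f).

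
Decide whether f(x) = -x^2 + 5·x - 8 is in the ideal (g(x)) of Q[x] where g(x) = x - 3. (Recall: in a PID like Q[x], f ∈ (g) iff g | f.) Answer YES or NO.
NO

In Q[x] the ideal (g) consists of all multiples of g, so f ∈ (g) iff g | f, i.e. iff the remainder of f on division by g is 0. Divide f by g (g is monic, so eliminate the leading term of the running remainder at each step):
  leading term -x^2: subtract (-x)·g(x) = -x^2 + 3·x, leaving 2·x - 8
  leading term 2·x: subtract (2)·g(x) = 2·x - 6, leaving -2
The remainder r(x) = -2 ≠ 0 (and deg r < deg g), so g ∤ f, i.e. f ∉ (g).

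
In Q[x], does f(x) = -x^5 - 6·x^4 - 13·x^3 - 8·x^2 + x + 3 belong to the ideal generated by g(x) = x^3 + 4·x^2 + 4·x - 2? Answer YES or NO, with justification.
NO

In Q[x] the ideal (g) consists of all multiples of g, so f ∈ (g) iff g | f, i.e. iff the remainder of f on division by g is 0. Divide f by g (g is monic, so eliminate the leading term of the running remainder at each step):
  leading term -x^5: subtract (-x^2)·g(x) = -x^5 - 4·x^4 - 4·x^3 + 2·x^2, leaving -2·x^4 - 9·x^3 - 10·x^2 + x + 3
  leading term -2·x^4: subtract (-2·x)·g(x) = -2·x^4 - 8·x^3 - 8·x^2 + 4·x, leaving -x^3 - 2·x^2 - 3·x + 3
  leading term -x^3: subtract (-1)·g(x) = -x^3 - 4·x^2 - 4·x + 2, leaving 2·x^2 + x + 1
The remainder r(x) = 2·x^2 + x + 1 ≠ 0 (and deg r < deg g), so g ∤ f, i.e. f ∉ (g).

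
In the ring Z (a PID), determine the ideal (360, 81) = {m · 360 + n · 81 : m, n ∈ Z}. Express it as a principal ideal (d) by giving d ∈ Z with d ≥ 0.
In the PID Z, (a, b) is generated by gcd(a, b). Compute gcd(360, 81) with the extended Euclidean algorithm, tracking rows (r, s, t) with s·360 + t·81 = r:
  row A: (360, 1, 0)   [1·360 + 0·81 = 360]
  row B: (81, 0, 1)   [0·360 + 1·81 = 81]
  360 = 4·81 + 36   → row C = row A − 4·row B = (36, 1, −4)   [check: 1·360 − 4·81 = 36]
  81 = 2·36 + 9   → row D = row B − 2·row C = (9, −2, 9)   [check: −2·360 + 9·81 = 9]
  36 = 4·9 + 0   → remainder 0, stop. gcd = 9 (last nonzero row D).
So gcd(360, 81) = 9, with Bézout identity −2·360 + 9·81 = 9. Containment (⊇): the Bézout identity exhibits 9 as an element of (360, 81), giving (9) ⊆ (360, 81). Containment (⊆): since 9 | 360 and 9 | 81 (360 = 9·40, 81 = 9·9), every Z-linear combination of 360 and 81 is divisible by 9, so (360, 81) ⊆ (9). Therefore (360, 81) = (9), d = 9.

Final answer: (360, 81) = (9); d = 9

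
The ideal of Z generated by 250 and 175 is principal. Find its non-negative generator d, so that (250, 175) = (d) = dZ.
(250, 175) = (25); d = 25

In the PID Z, (a, b) is generated by gcd(a, b). Compute gcd(250, 175) with the extended Euclidean algorithm, tracking rows (r, s, t) with s·250 + t·175 = r:
  row A: (250, 1, 0)   [1·250 + 0·175 = 250]
  row B: (175, 0, 1)   [0·250 + 1·175 = 175]
  250 = 1·175 + 75   → row C = row A − 1·row B = (75, 1, −1)   [check: 1·250 − 1·175 = 75]
  175 = 2·75 + 25   → row D = row B − 2·row C = (25, −2, 3)   [check: −2·250 + 3·175 = 25]
  75 = 3·25 + 0   → remainder 0, stop. gcd = 25 (last nonzero row D).
So gcd(250, 175) = 25, with Bézout identity −2·250 + 3·175 = 25. Containment (⊇): the Bézout identity exhibits 25 as an element of (250, 175), giving (25) ⊆ (250, 175). Containment (⊆): since 25 | 250 and 25 | 175 (250 = 25·10, 175 = 25·7), every Z-linear combination of 250 and 175 is divisible by 25, so (250, 175) ⊆ (25). Therefore (250, 175) = (25), d = 25.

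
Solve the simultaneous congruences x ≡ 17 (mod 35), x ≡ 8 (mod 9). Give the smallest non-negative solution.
The moduli 35, 9 are pairwise coprime, so by the CRT there is a unique solution mod 35·9 = 315.
Solve by successive substitution. Start with x ≡ 17 (mod 35).
  Combine with x ≡ 8 (mod 9): write x = 17 + 35·t and require 17 + 35·t ≡ 8 (mod 9), i.e. 35·t ≡ 8 − 17 ≡ 0 (mod 9). Since 35^(−1) ≡ 8 (mod 9) (35 ≡ 8 (mod 9)), t ≡ 8·0 ≡ 0 (mod 9). So x ≡ 17 + 35·0 = 17 (mod 315).
Unique solution in [0, 315): x = 17.

Final answer: x ≡ 17 (mod 315); the representative in [0, 315) is 17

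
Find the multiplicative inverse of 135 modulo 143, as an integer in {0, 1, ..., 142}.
135^(−1) ≡ 125 (mod 143)

Apply the extended Euclidean algorithm to (143, 135), tracking rows (r, s, t) with s·143 + t·135 = r. Each division r_prev = q·r_cur + r_new produces the new row as (previous row) − q·(current row):
  row A: (143, 1, 0)   [1·143 + 0·135 = 143]
  row B: (135, 0, 1)   [0·143 + 1·135 = 135]
  143 = 1·135 + 8   → row C = row A − 1·row B = (8, 1, −1)   [check: 1·143 − 1·135 = 8]
  135 = 16·8 + 7   → row D = row B − 16·row C = (7, −16, 17)   [check: −16·143 + 17·135 = 7]
  8 = 1·7 + 1   → row E = row C − 1·row D = (1, 17, −18)   [check: 17·143 − 18·135 = 1]
  7 = 7·1 + 0   → remainder 0, stop. gcd = 1 (last nonzero row E).
The gcd is 1, so 135 is invertible mod 143. The last nonzero row gives 17·143 − 18·135 = 1, so t = −18. So 135^(−1) ≡ −18 ≡ 125 (mod 143). Verify: 135 · 125 = 16875 ≡ 1 (mod 143). ✓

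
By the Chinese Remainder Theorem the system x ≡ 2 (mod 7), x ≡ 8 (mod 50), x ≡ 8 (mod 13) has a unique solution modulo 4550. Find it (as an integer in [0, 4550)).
The moduli 7, 50, 13 are pairwise coprime, so by the CRT there is a unique solution mod 7·50·13 = 4550.
Solve by successive substitution. Start with x ≡ 2 (mod 7).
  Combine with x ≡ 8 (mod 50): write x = 2 + 7·t and require 2 + 7·t ≡ 8 (mod 50), i.e. 7·t ≡ 8 − 2 ≡ 6 (mod 50). Since 7^(−1) ≡ 43 (mod 50), t ≡ 43·6 ≡ 8 (mod 50). So x ≡ 2 + 7·8 = 58 (mod 350).
  Combine with x ≡ 8 (mod 13): write x = 58 + 350·t and require 58 + 350·t ≡ 8 (mod 13), i.e. 350·t ≡ 8 − 58 ≡ 2 (mod 13). Since 350^(−1) ≡ 12 (mod 13) (350 ≡ 12 (mod 13)), t ≡ 12·2 ≡ 11 (mod 13). So x ≡ 58 + 350·11 = 3908 (mod 4550).
Unique solution in [0, 4550): x = 3908.

Final answer: x ≡ 3908 (mod 4550); the representative in [0, 4550) is 3908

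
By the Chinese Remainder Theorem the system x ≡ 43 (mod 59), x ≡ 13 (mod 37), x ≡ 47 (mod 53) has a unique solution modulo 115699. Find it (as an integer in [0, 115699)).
The moduli 59, 37, 53 are pairwise coprime, so by the CRT there is a unique solution mod 59·37·53 = 115699.
Solve by successive substitution. Start with x ≡ 43 (mod 59).
  Combine with x ≡ 13 (mod 37): write x = 43 + 59·t and require 43 + 59·t ≡ 13 (mod 37), i.e. 59·t ≡ 13 − 43 ≡ 7 (mod 37). Since 59^(−1) ≡ 32 (mod 37) (59 ≡ 22 (mod 37)), t ≡ 32·7 ≡ 2 (mod 37). So x ≡ 43 + 59·2 = 161 (mod 2183).
  Combine with x ≡ 47 (mod 53): write x = 161 + 2183·t and require 161 + 2183·t ≡ 47 (mod 53), i.e. 2183·t ≡ 47 − 161 ≡ 45 (mod 53). Since 2183^(−1) ≡ 16 (mod 53) (2183 ≡ 10 (mod 53)), t ≡ 16·45 ≡ 31 (mod 53). So x ≡ 161 + 2183·31 = 67834 (mod 115699).
Unique solution in [0, 115699): x = 67834.

Final answer: x ≡ 67834 (mod 115699); the representative in [0, 115699) is 67834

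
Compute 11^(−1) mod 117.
Apply the extended Euclidean algorithm to (117, 11), tracking rows (r, s, t) with s·117 + t·11 = r. Each division r_prev = q·r_cur + r_new produces the new row as (previous row) − q·(current row):
  row A: (117, 1, 0)   [1·117 + 0·11 = 117]
  row B: (11, 0, 1)   [0·117 + 1·11 = 11]
  117 = 10·11 + 7   → row C = row A − 10·row B = (7, 1, −10)   [check: 1·117 − 10·11 = 7]
  11 = 1·7 + 4   → row D = row B − 1·row C = (4, −1, 11)   [check: −1·117 + 11·11 = 4]
  7 = 1·4 + 3   → row E = row C − 1·row D = (3, 2, −21)   [check: 2·117 − 21·11 = 3]
  4 = 1·3 + 1   → row F = row D − 1·row E = (1, −3, 32)   [check: −3·117 + 32·11 = 1]
  3 = 3·1 + 0   → remainder 0, stop. gcd = 1 (last nonzero row F).
The gcd is 1, so 11 is invertible mod 117. The last nonzero row gives −3·117 + 32·11 = 1, so t = 32. So 11^(−1) ≡ 32 (mod 117). Verify: 11 · 32 = 352 ≡ 1 (mod 117). ✓

Final answer: 11^(−1) ≡ 32 (mod 117)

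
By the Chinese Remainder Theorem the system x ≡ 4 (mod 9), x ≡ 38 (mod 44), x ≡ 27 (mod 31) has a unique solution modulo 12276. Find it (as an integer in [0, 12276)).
x ≡ 7870 (mod 12276); the representative in [0, 12276) is 7870

The moduli 9, 44, 31 are pairwise coprime, so by the CRT there is a unique solution mod 9·44·31 = 12276.
Solve by successive substitution. Start with x ≡ 4 (mod 9).
  Combine with x ≡ 38 (mod 44): write x = 4 + 9·t and require 4 + 9·t ≡ 38 (mod 44), i.e. 9·t ≡ 38 − 4 ≡ 34 (mod 44). Since 9^(−1) ≡ 5 (mod 44), t ≡ 5·34 ≡ 38 (mod 44). So x ≡ 4 + 9·38 = 346 (mod 396).
  Combine with x ≡ 27 (mod 31): write x = 346 + 396·t and require 346 + 396·t ≡ 27 (mod 31), i.e. 396·t ≡ 27 − 346 ≡ 22 (mod 31). Since 396^(−1) ≡ 22 (mod 31) (396 ≡ 24 (mod 31)), t ≡ 22·22 ≡ 19 (mod 31). So x ≡ 346 + 396·19 = 7870 (mod 12276).
Unique solution in [0, 12276): x = 7870.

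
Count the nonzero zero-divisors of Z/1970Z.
In Z/1970Z each nonzero element is either a unit (gcd with 1970 is 1) or a zero-divisor (gcd > 1). The number of units is φ(1970): factorise 1970 = 2 · 5 · 197, so φ(1970) = (2 − 1) · (5 − 1) · (197 − 1) = 1 · 4 · 196 = 784. The nonzero elements number 1970 − 1 = 1969. Hence the nonzero zero-divisors number 1969 − 784 = 1185.

Final answer: Z/1970Z has 1185 nonzero zero-divisors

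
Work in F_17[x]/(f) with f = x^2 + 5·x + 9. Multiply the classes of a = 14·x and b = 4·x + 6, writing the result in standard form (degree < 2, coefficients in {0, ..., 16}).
a · b ≡ 8·x + 6 (mod f(x))

Multiply as integer polynomials: a · b = 56·x^2 + 84·x. Reducing coefficients mod 17: a · b ≡ 5·x^2 + 16·x. Now divide by f(x) = x^2 + 5·x + 9 in F_17[x], eliminating the leading term at each step:
  leading term 5·x^2: subtract (5)·f(x) = 5·x^2 + 8·x + 11, leaving 8·x + 6 (coefficients mod 17)
The degree is now < 2, so this is the remainder. Hence a · b ≡ 8·x + 6 in F_17[x]/(f).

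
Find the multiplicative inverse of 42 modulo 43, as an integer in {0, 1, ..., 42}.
Apply the extended Euclidean algorithm to (43, 42), tracking rows (r, s, t) with s·43 + t·42 = r. Each division r_prev = q·r_cur + r_new produces the new row as (previous row) − q·(current row):
  row A: (43, 1, 0)   [1·43 + 0·42 = 43]
  row B: (42, 0, 1)   [0·43 + 1·42 = 42]
  43 = 1·42 + 1   → row C = row A − 1·row B = (1, 1, −1)   [check: 1·43 − 1·42 = 1]
  42 = 42·1 + 0   → remainder 0, stop. gcd = 1 (last nonzero row C).
The gcd is 1, so 42 is invertible mod 43. The last nonzero row gives 1·43 − 1·42 = 1, so t = −1. So 42^(−1) ≡ −1 ≡ 42 (mod 43). Verify: 42 · 42 = 1764 ≡ 1 (mod 43). ✓

Final answer: 42^(−1) ≡ 42 (mod 43)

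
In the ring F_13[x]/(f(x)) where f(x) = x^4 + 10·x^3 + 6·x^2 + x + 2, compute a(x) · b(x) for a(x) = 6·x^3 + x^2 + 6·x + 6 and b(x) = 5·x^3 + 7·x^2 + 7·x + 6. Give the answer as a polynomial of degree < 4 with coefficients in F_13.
Multiply as integer polynomials: a · b = 30·x^6 + 47·x^5 + 79·x^4 + 115·x^3 + 90·x^2 + 78·x + 36. Reducing coefficients mod 13: a · b ≡ 4·x^6 + 8·x^5 + x^4 + 11·x^3 + 12·x^2 + 10. Now divide by f(x) = x^4 + 10·x^3 + 6·x^2 + x + 2 in F_13[x], eliminating the leading term at each step:
  leading term 4·x^6: subtract (4·x^2)·f(x) = 4·x^6 + x^5 + 11·x^4 + 4·x^3 + 8·x^2, leaving 7·x^5 + 3·x^4 + 7·x^3 + 4·x^2 + 10 (coefficients mod 13)
  leading term 7·x^5: subtract (7·x)·f(x) = 7·x^5 + 5·x^4 + 3·x^3 + 7·x^2 + x, leaving 11·x^4 + 4·x^3 + 10·x^2 + 12·x + 10 (coefficients mod 13)
  leading term 11·x^4: subtract (11)·f(x) = 11·x^4 + 6·x^3 + x^2 + 11·x + 9, leaving 11·x^3 + 9·x^2 + x + 1 (coefficients mod 13)
The degree is now < 4, so this is the remainder. Hence a · b ≡ 11·x^3 + 9·x^2 + x + 1 in F_13[x]/(f).

Final answer: a · b ≡ 11·x^3 + 9·x^2 + x + 1 (mod f(x))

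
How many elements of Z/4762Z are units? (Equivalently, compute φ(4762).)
Z/4762Z has φ(4762) = 2380 units

An element a ∈ Z/4762Z is a unit iff gcd(a, 4762) = 1, so the number of units is φ(4762). φ is multiplicative, with φ(p^e) = p^e − p^(e−1). Factorise 4762 = 2 · 2381. Then
  φ(4762) = (2 − 1) · (2381 − 1) = 1 · 2380 = 2380.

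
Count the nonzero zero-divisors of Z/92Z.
Z/92Z has 47 nonzero zero-divisors

In Z/92Z each nonzero element is either a unit (gcd with 92 is 1) or a zero-divisor (gcd > 1). The number of units is φ(92): factorise 92 = 2^2 · 23, so φ(92) = (2^2 − 2^1) · (23 − 1) = 2 · 22 = 44. The nonzero elements number 92 − 1 = 91. Hence the nonzero zero-divisors number 91 − 44 = 47.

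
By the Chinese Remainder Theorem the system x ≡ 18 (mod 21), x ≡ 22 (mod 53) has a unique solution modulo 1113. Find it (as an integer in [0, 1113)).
The moduli 21, 53 are pairwise coprime, so by the CRT there is a unique solution mod 21·53 = 1113.
Solve by successive substitution. Start with x ≡ 18 (mod 21).
  Combine with x ≡ 22 (mod 53): write x = 18 + 21·t and require 18 + 21·t ≡ 22 (mod 53), i.e. 21·t ≡ 22 − 18 ≡ 4 (mod 53). Since 21^(−1) ≡ 48 (mod 53), t ≡ 48·4 ≡ 33 (mod 53). So x ≡ 18 + 21·33 = 711 (mod 1113).
Unique solution in [0, 1113): x = 711.

Final answer: x ≡ 711 (mod 1113); the representative in [0, 1113) is 711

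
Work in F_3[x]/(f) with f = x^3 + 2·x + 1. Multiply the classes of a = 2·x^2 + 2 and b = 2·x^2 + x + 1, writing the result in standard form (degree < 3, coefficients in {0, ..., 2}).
a · b ≡ x^2 (mod f(x))

Multiply as integer polynomials: a · b = 4·x^4 + 2·x^3 + 6·x^2 + 2·x + 2. Reducing coefficients mod 3: a · b ≡ x^4 + 2·x^3 + 2·x + 2. Now divide by f(x) = x^3 + 2·x + 1 in F_3[x], eliminating the leading term at each step:
  leading term x^4: subtract (x)·f(x) = x^4 + 2·x^2 + x, leaving 2·x^3 + x^2 + x + 2 (coefficients mod 3)
  leading term 2·x^3: subtract (2)·f(x) = 2·x^3 + x + 2, leaving x^2 (coefficients mod 3)
The degree is now < 3, so this is the remainder. Hence a · b ≡ x^2 in F_3[x]/(f).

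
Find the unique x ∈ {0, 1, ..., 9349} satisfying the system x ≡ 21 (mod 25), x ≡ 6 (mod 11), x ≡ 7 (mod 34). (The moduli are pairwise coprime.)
x ≡ 721 (mod 9350); the representative in [0, 9350) is 721

The moduli 25, 11, 34 are pairwise coprime, so by the CRT there is a unique solution mod 25·11·34 = 9350.
Solve by successive substitution. Start with x ≡ 21 (mod 25).
  Combine with x ≡ 6 (mod 11): write x = 21 + 25·t and require 21 + 25·t ≡ 6 (mod 11), i.e. 25·t ≡ 6 − 21 ≡ 7 (mod 11). Since 25^(−1) ≡ 4 (mod 11) (25 ≡ 3 (mod 11)), t ≡ 4·7 ≡ 6 (mod 11). So x ≡ 21 + 25·6 = 171 (mod 275).
  Combine with x ≡ 7 (mod 34): write x = 171 + 275·t and require 171 + 275·t ≡ 7 (mod 34), i.e. 275·t ≡ 7 − 171 ≡ 6 (mod 34). Since 275^(−1) ≡ 23 (mod 34) (275 ≡ 3 (mod 34)), t ≡ 23·6 ≡ 2 (mod 34). So x ≡ 171 + 275·2 = 721 (mod 9350).
Unique solution in [0, 9350): x = 721.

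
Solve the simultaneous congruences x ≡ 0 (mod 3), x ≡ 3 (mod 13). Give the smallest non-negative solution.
The moduli 3, 13 are pairwise coprime, so by the CRT there is a unique solution mod 3·13 = 39.
Solve by successive substitution. Start with x ≡ 0 (mod 3).
  Combine with x ≡ 3 (mod 13): write x = 3·t and require 3·t ≡ 3 (mod 13). Since 3^(−1) ≡ 9 (mod 13), t ≡ 9·3 ≡ 1 (mod 13). So x ≡ 3·1 = 3 (mod 39).
Unique solution in [0, 39): x = 3.

Final answer: x ≡ 3 (mod 39); the representative in [0, 39) is 3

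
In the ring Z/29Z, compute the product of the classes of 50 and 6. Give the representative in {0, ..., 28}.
Reduce the factors first: 50 ≡ 21 (mod 29), so 50 · 6 ≡ 21 · 6 (mod 29). 21 · 6 = 126. Dividing by 29: 126 = 4·29 + 10. So (50 · 6) mod 29 = 10.

Final answer: 10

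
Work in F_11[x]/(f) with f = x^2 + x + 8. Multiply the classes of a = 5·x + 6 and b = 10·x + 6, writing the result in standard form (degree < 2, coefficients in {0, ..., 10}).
a · b ≡ 7·x + 10 (mod f(x))

Multiply as integer polynomials: a · b = 50·x^2 + 90·x + 36. Reducing coefficients mod 11: a · b ≡ 6·x^2 + 2·x + 3. Now divide by f(x) = x^2 + x + 8 in F_11[x], eliminating the leading term at each step:
  leading term 6·x^2: subtract (6)·f(x) = 6·x^2 + 6·x + 4, leaving 7·x + 10 (coefficients mod 11)
The degree is now < 2, so this is the remainder. Hence a · b ≡ 7·x + 10 in F_11[x]/(f).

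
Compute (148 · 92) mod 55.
Reduce the factors first: 148 ≡ 38, 92 ≡ 37 (mod 55), so 148 · 92 ≡ 38 · 37 (mod 55). 38 · 37 = 1406. Dividing by 55: 1406 = 25·55 + 31. So (148 · 92) mod 55 = 31.

Final answer: 31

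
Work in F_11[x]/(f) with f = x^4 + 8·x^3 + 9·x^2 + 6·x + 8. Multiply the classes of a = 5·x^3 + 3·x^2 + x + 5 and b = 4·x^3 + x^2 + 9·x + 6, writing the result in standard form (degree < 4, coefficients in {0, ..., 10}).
a · b ≡ 3·x^3 + x^2 + 5·x + 9 (mod f(x))

Multiply as integer polynomials: a · b = 20·x^6 + 17·x^5 + 52·x^4 + 78·x^3 + 32·x^2 + 51·x + 30. Reducing coefficients mod 11: a · b ≡ 9·x^6 + 6·x^5 + 8·x^4 + x^3 + 10·x^2 + 7·x + 8. Now divide by f(x) = x^4 + 8·x^3 + 9·x^2 + 6·x + 8 in F_11[x], eliminating the leading term at each step:
  leading term 9·x^6: subtract (9·x^2)·f(x) = 9·x^6 + 6·x^5 + 4·x^4 + 10·x^3 + 6·x^2, leaving 4·x^4 + 2·x^3 + 4·x^2 + 7·x + 8 (coefficients mod 11)
  leading term 4·x^4: subtract (4)·f(x) = 4·x^4 + 10·x^3 + 3·x^2 + 2·x + 10, leaving 3·x^3 + x^2 + 5·x + 9 (coefficients mod 11)
The degree is now < 4, so this is the remainder. Hence a · b ≡ 3·x^3 + x^2 + 5·x + 9 in F_11[x]/(f).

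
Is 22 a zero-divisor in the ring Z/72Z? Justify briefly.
gcd(22, 72) = 2 > 1, so 22 is not a unit in Z/72Z. In Z/nZ every nonzero non-unit is a zero-divisor: explicitly, take b = 72/gcd = 36 ≠ 0 (mod 72); then 22·36 = 792 = 11·72, i.e. 22·36 ≡ 0 (mod 72). So 22 is a zero-divisor.

Final answer: YES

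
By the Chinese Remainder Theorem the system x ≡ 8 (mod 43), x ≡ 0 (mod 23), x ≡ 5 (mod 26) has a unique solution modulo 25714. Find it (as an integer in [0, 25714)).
The moduli 43, 23, 26 are pairwise coprime, so by the CRT there is a unique solution mod 43·23·26 = 25714.
Solve by successive substitution. Start with x ≡ 8 (mod 43).
  Combine with x ≡ 0 (mod 23): write x = 8 + 43·t and require 8 + 43·t ≡ 0 (mod 23), i.e. 43·t ≡ 0 − 8 ≡ 15 (mod 23). Since 43^(−1) ≡ 15 (mod 23) (43 ≡ 20 (mod 23)), t ≡ 15·15 ≡ 18 (mod 23). So x ≡ 8 + 43·18 = 782 (mod 989).
  Combine with x ≡ 5 (mod 26): write x = 782 + 989·t and require 782 + 989·t ≡ 5 (mod 26), i.e. 989·t ≡ 5 − 782 ≡ 3 (mod 26). Since 989^(−1) ≡ 1 (mod 26) (989 ≡ 1 (mod 26)), t ≡ 1·3 ≡ 3 (mod 26). So x ≡ 782 + 989·3 = 3749 (mod 25714).
Unique solution in [0, 25714): x = 3749.

Final answer: x ≡ 3749 (mod 25714); the representative in [0, 25714) is 3749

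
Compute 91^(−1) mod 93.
91^(−1) ≡ 46 (mod 93)

Apply the extended Euclidean algorithm to (93, 91), tracking rows (r, s, t) with s·93 + t·91 = r. Each division r_prev = q·r_cur + r_new produces the new row as (previous row) − q·(current row):
  row A: (93, 1, 0)   [1·93 + 0·91 = 93]
  row B: (91, 0, 1)   [0·93 + 1·91 = 91]
  93 = 1·91 + 2   → row C = row A − 1·row B = (2, 1, −1)   [check: 1·93 − 1·91 = 2]
  91 = 45·2 + 1   → row D = row B − 45·row C = (1, −45, 46)   [check: −45·93 + 46·91 = 1]
  2 = 2·1 + 0   → remainder 0, stop. gcd = 1 (last nonzero row D).
The gcd is 1, so 91 is invertible mod 93. The last nonzero row gives −45·93 + 46·91 = 1, so t = 46. So 91^(−1) ≡ 46 (mod 93). Verify: 91 · 46 = 4186 ≡ 1 (mod 93). ✓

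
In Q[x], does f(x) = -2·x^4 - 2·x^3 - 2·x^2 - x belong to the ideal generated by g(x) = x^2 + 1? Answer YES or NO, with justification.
NO

In Q[x] the ideal (g) consists of all multiples of g, so f ∈ (g) iff g | f, i.e. iff the remainder of f on division by g is 0. Divide f by g (g is monic, so eliminate the leading term of the running remainder at each step):
  leading term -2·x^4: subtract (-2·x^2)·g(x) = -2·x^4 - 2·x^2, leaving -2·x^3 - x
  leading term -2·x^3: subtract (-2·x)·g(x) = -2·x^3 - 2·x, leaving x
The remainder r(x) = x ≠ 0 (and deg r < deg g), so g ∤ f, i.e. f ∉ (g).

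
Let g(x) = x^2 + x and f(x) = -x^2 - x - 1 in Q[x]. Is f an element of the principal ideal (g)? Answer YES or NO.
NO

In Q[x] the ideal (g) consists of all multiples of g, so f ∈ (g) iff g | f, i.e. iff the remainder of f on division by g is 0. Divide f by g (g is monic, so eliminate the leading term of the running remainder at each step):
  leading term -x^2: subtract (-1)·g(x) = -x^2 - x, leaving -1
The remainder r(x) = -1 ≠ 0 (and deg r < deg g), so g ∤ f, i.e. f ∉ (g).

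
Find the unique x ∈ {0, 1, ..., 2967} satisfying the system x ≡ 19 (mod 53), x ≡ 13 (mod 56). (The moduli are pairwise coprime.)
x ≡ 125 (mod 2968); the representative in [0, 2968) is 125

The moduli 53, 56 are pairwise coprime, so by the CRT there is a unique solution mod 53·56 = 2968.
Solve by successive substitution. Start with x ≡ 19 (mod 53).
  Combine with x ≡ 13 (mod 56): write x = 19 + 53·t and require 19 + 53·t ≡ 13 (mod 56), i.e. 53·t ≡ 13 − 19 ≡ 50 (mod 56). Since 53^(−1) ≡ 37 (mod 56), t ≡ 37·50 ≡ 2 (mod 56). So x ≡ 19 + 53·2 = 125 (mod 2968).
Unique solution in [0, 2968): x = 125.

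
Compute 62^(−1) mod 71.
Apply the extended Euclidean algorithm to (71, 62), tracking rows (r, s, t) with s·71 + t·62 = r. Each division r_prev = q·r_cur + r_new produces the new row as (previous row) − q·(current row):
  row A: (71, 1, 0)   [1·71 + 0·62 = 71]
  row B: (62, 0, 1)   [0·71 + 1·62 = 62]
  71 = 1·62 + 9   → row C = row A − 1·row B = (9, 1, −1)   [check: 1·71 − 1·62 = 9]
  62 = 6·9 + 8   → row D = row B − 6·row C = (8, −6, 7)   [check: −6·71 + 7·62 = 8]
  9 = 1·8 + 1   → row E = row C − 1·row D = (1, 7, −8)   [check: 7·71 − 8·62 = 1]
  8 = 8·1 + 0   → remainder 0, stop. gcd = 1 (last nonzero row E).
The gcd is 1, so 62 is invertible mod 71. The last nonzero row gives 7·71 − 8·62 = 1, so t = −8. So 62^(−1) ≡ −8 ≡ 63 (mod 71). Verify: 62 · 63 = 3906 ≡ 1 (mod 71). ✓

Final answer: 62^(−1) ≡ 63 (mod 71)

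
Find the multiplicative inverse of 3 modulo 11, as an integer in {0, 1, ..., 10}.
Apply the extended Euclidean algorithm to (11, 3), tracking rows (r, s, t) with s·11 + t·3 = r. Each division r_prev = q·r_cur + r_new produces the new row as (previous row) − q·(current row):
  row A: (11, 1, 0)   [1·11 + 0·3 = 11]
  row B: (3, 0, 1)   [0·11 + 1·3 = 3]
  11 = 3·3 + 2   → row C = row A − 3·row B = (2, 1, −3)   [check: 1·11 − 3·3 = 2]
  3 = 1·2 + 1   → row D = row B − 1·row C = (1, −1, 4)   [check: −1·11 + 4·3 = 1]
  2 = 2·1 + 0   → remainder 0, stop. gcd = 1 (last nonzero row D).
The gcd is 1, so 3 is invertible mod 11. The last nonzero row gives −1·11 + 4·3 = 1, so t = 4. So 3^(−1) ≡ 4 (mod 11). Verify: 3 · 4 = 12 ≡ 1 (mod 11). ✓

Final answer: 3^(−1) ≡ 4 (mod 11)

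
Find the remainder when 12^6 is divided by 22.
Use repeated squaring. Binary(6) = 110. Walk through the bits of the exponent 6 left-to-right: at each bit after the leading one, square the running value, then multiply by 12 if the bit is 1 (always reducing mod 22):
  bit 1 = 1 (leading): start with 12.
  bit 2 = 1: square 12^2 = 144 ≡ 12; bit is 1, so multiply 12·12 = 144 ≡ 12 (mod 22).
  bit 3 = 0: square 12^2 = 144 ≡ 12 (mod 22).
Final value: 12^6 ≡ 12 (mod 22).

Final answer: 12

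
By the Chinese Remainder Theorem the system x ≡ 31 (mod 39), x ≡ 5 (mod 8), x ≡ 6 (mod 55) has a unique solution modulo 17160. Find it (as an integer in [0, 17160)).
The moduli 39, 8, 55 are pairwise coprime, so by the CRT there is a unique solution mod 39·8·55 = 17160.
Solve by successive substitution. Start with x ≡ 31 (mod 39).
  Combine with x ≡ 5 (mod 8): write x = 31 + 39·t and require 31 + 39·t ≡ 5 (mod 8), i.e. 39·t ≡ 5 − 31 ≡ 6 (mod 8). Since 39^(−1) ≡ 7 (mod 8) (39 ≡ 7 (mod 8)), t ≡ 7·6 ≡ 2 (mod 8). So x ≡ 31 + 39·2 = 109 (mod 312).
  Combine with x ≡ 6 (mod 55): write x = 109 + 312·t and require 109 + 312·t ≡ 6 (mod 55), i.e. 312·t ≡ 6 − 109 ≡ 7 (mod 55). Since 312^(−1) ≡ 3 (mod 55) (312 ≡ 37 (mod 55)), t ≡ 3·7 ≡ 21 (mod 55). So x ≡ 109 + 312·21 = 6661 (mod 17160).
Unique solution in [0, 17160): x = 6661.

Final answer: x ≡ 6661 (mod 17160); the representative in [0, 17160) is 6661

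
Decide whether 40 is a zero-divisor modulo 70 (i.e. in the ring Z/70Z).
YES

gcd(40, 70) = 10 > 1, so 40 is not a unit in Z/70Z. In Z/nZ every nonzero non-unit is a zero-divisor: explicitly, take b = 70/gcd = 7 ≠ 0 (mod 70); then 40·7 = 280 = 4·70, i.e. 40·7 ≡ 0 (mod 70). So 40 is a zero-divisor.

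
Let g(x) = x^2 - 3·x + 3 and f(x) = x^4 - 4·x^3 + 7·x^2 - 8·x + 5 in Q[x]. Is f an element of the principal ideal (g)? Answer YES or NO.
NO

In Q[x] the ideal (g) consists of all multiples of g, so f ∈ (g) iff g | f, i.e. iff the remainder of f on division by g is 0. Divide f by g (g is monic, so eliminate the leading term of the running remainder at each step):
  leading term x^4: subtract (x^2)·g(x) = x^4 - 3·x^3 + 3·x^2, leaving -x^3 + 4·x^2 - 8·x + 5
  leading term -x^3: subtract (-x)·g(x) = -x^3 + 3·x^2 - 3·x, leaving x^2 - 5·x + 5
  leading term x^2: subtract (1)·g(x) = x^2 - 3·x + 3, leaving 2 - 2·x
The remainder r(x) = 2 - 2·x ≠ 0 (and deg r < deg g), so g ∤ f, i.e. f ∉ (g).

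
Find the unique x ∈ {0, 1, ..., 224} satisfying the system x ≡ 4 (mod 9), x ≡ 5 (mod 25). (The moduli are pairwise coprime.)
x ≡ 130 (mod 225); the representative in [0, 225) is 130

The moduli 9, 25 are pairwise coprime, so by the CRT there is a unique solution mod 9·25 = 225.
Solve by successive substitution. Start with x ≡ 4 (mod 9).
  Combine with x ≡ 5 (mod 25): write x = 4 + 9·t and require 4 + 9·t ≡ 5 (mod 25), i.e. 9·t ≡ 5 − 4 ≡ 1 (mod 25). Since 9^(−1) ≡ 14 (mod 25), t ≡ 14·1 ≡ 14 (mod 25). So x ≡ 4 + 9·14 = 130 (mod 225).
Unique solution in [0, 225): x = 130.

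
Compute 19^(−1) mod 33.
19^(−1) ≡ 7 (mod 33)

Apply the extended Euclidean algorithm to (33, 19), tracking rows (r, s, t) with s·33 + t·19 = r. Each division r_prev = q·r_cur + r_new produces the new row as (previous row) − q·(current row):
  row A: (33, 1, 0)   [1·33 + 0·19 = 33]
  row B: (19, 0, 1)   [0·33 + 1·19 = 19]
  33 = 1·19 + 14   → row C = row A − 1·row B = (14, 1, −1)   [check: 1·33 − 1·19 = 14]
  19 = 1·14 + 5   → row D = row B − 1·row C = (5, −1, 2)   [check: −1·33 + 2·19 = 5]
  14 = 2·5 + 4   → row E = row C − 2·row D = (4, 3, −5)   [check: 3·33 − 5·19 = 4]
  5 = 1·4 + 1   → row F = row D − 1·row E = (1, −4, 7)   [check: −4·33 + 7·19 = 1]
  4 = 4·1 + 0   → remainder 0, stop. gcd = 1 (last nonzero row F).
The gcd is 1, so 19 is invertible mod 33. The last nonzero row gives −4·33 + 7·19 = 1, so t = 7. So 19^(−1) ≡ 7 (mod 33). Verify: 19 · 7 = 133 ≡ 1 (mod 33). ✓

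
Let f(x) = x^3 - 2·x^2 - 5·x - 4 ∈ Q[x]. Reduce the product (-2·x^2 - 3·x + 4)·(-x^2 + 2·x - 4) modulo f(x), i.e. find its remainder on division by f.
First multiply in Q[x] without reducing: a · b = 2·x^4 - x^3 - 2·x^2 + 20·x - 16. Now divide by f(x) = x^3 - 2·x^2 - 5·x - 4, eliminating the leading term at each step:
  leading term 2·x^4: subtract (2·x)·f(x) = 2·x^4 - 4·x^3 - 10·x^2 - 8·x, leaving 3·x^3 + 8·x^2 + 28·x - 16
  leading term 3·x^3: subtract (3)·f(x) = 3·x^3 - 6·x^2 - 15·x - 12, leaving 14·x^2 + 43·x - 4
The degree is now < 3, so this is the remainder. Hence a · b ≡ 14·x^2 + 43·x - 4 in Q[x]/(f).

Final answer: a · b ≡ 14·x^2 + 43·x - 4 (mod f(x))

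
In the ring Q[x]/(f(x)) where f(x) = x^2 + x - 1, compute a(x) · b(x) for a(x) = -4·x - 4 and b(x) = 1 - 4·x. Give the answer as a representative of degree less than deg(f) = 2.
a · b ≡ 12 - 4·x (mod f(x))

First multiply in Q[x] without reducing: a · b = 16·x^2 + 12·x - 4. Now divide by f(x) = x^2 + x - 1, eliminating the leading term at each step:
  leading term 16·x^2: subtract (16)·f(x) = 16·x^2 + 16·x - 16, leaving 12 - 4·x
The degree is now < 2, so this is the remainder. Hence a · b ≡ 12 - 4·x in Q[x]/(f).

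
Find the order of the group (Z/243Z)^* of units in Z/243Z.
|(Z/243Z)^*| = 162

(Z/243Z)^* consists of the classes a with gcd(a, 243) = 1, so its order is φ(243). φ is multiplicative, with φ(p^e) = p^e − p^(e−1). Factorise 243 = 3^5. Then
  φ(243) = (3^5 − 3^4) = 162 = 162.
Thus |(Z/243Z)^*| = 162.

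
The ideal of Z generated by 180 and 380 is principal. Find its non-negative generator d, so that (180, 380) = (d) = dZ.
In the PID Z, (a, b) is generated by gcd(a, b). Compute gcd(380, 180) with the extended Euclidean algorithm, tracking rows (r, s, t) with s·380 + t·180 = r:
  row A: (380, 1, 0)   [1·380 + 0·180 = 380]
  row B: (180, 0, 1)   [0·380 + 1·180 = 180]
  380 = 2·180 + 20   → row C = row A − 2·row B = (20, 1, −2)   [check: 1·380 − 2·180 = 20]
  180 = 9·20 + 0   → remainder 0, stop. gcd = 20 (last nonzero row C).
So gcd(180, 380) = 20, with Bézout identity 1·380 − 2·180 = 20. Containment (⊇): the Bézout identity exhibits 20 as an element of (180, 380), giving (20) ⊆ (180, 380). Containment (⊆): since 20 | 180 and 20 | 380 (180 = 20·9, 380 = 20·19), every Z-linear combination of 180 and 380 is divisible by 20, so (180, 380) ⊆ (20). Therefore (180, 380) = (20), d = 20.

Final answer: (180, 380) = (20); d = 20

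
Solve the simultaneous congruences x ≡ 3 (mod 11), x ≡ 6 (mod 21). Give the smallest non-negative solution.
x ≡ 69 (mod 231); the representative in [0, 231) is 69

The moduli 11, 21 are pairwise coprime, so by the CRT there is a unique solution mod 11·21 = 231.
Solve by successive substitution. Start with x ≡ 3 (mod 11).
  Combine with x ≡ 6 (mod 21): write x = 3 + 11·t and require 3 + 11·t ≡ 6 (mod 21), i.e. 11·t ≡ 6 − 3 ≡ 3 (mod 21). Since 11^(−1) ≡ 2 (mod 21), t ≡ 2·3 ≡ 6 (mod 21). So x ≡ 3 + 11·6 = 69 (mod 231).
Unique solution in [0, 231): x = 69.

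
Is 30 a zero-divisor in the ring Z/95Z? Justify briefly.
YES

gcd(30, 95) = 5 > 1, so 30 is not a unit in Z/95Z. In Z/nZ every nonzero non-unit is a zero-divisor: explicitly, take b = 95/gcd = 19 ≠ 0 (mod 95); then 30·19 = 570 = 6·95, i.e. 30·19 ≡ 0 (mod 95). So 30 is a zero-divisor.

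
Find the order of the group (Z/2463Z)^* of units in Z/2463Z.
(Z/2463Z)^* consists of the classes a with gcd(a, 2463) = 1, so its order is φ(2463). φ is multiplicative, with φ(p^e) = p^e − p^(e−1). Factorise 2463 = 3 · 821. Then
  φ(2463) = (3 − 1) · (821 − 1) = 2 · 820 = 1640.
Thus |(Z/2463Z)^*| = 1640.

Final answer: |(Z/2463Z)^*| = 1640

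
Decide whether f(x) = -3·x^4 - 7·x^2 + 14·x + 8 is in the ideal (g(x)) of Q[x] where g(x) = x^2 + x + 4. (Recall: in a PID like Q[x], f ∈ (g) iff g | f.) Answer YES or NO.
In Q[x] the ideal (g) consists of all multiples of g, so f ∈ (g) iff g | f, i.e. iff the remainder of f on division by g is 0. Divide f by g (g is monic, so eliminate the leading term of the running remainder at each step):
  leading term -3·x^4: subtract (-3·x^2)·g(x) = -3·x^4 - 3·x^3 - 12·x^2, leaving 3·x^3 + 5·x^2 + 14·x + 8
  leading term 3·x^3: subtract (3·x)·g(x) = 3·x^3 + 3·x^2 + 12·x, leaving 2·x^2 + 2·x + 8
  leading term 2·x^2: subtract (2)·g(x) = 2·x^2 + 2·x + 8, leaving 0
The remainder is 0, so f(x) = g(x) · h(x) with h(x) = -3·x^2 + 3·x + 2. Hence g | f, i.e. f ∈ (g).

Final answer: YES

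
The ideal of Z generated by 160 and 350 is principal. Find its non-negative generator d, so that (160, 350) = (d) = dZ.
(160, 350) = (10); d = 10

In the PID Z, (a, b) is generated by gcd(a, b). Compute gcd(350, 160) with the extended Euclidean algorithm, tracking rows (r, s, t) with s·350 + t·160 = r:
  row A: (350, 1, 0)   [1·350 + 0·160 = 350]
  row B: (160, 0, 1)   [0·350 + 1·160 = 160]
  350 = 2·160 + 30   → row C = row A − 2·row B = (30, 1, −2)   [check: 1·350 − 2·160 = 30]
  160 = 5·30 + 10   → row D = row B − 5·row C = (10, −5, 11)   [check: −5·350 + 11·160 = 10]
  30 = 3·10 + 0   → remainder 0, stop. gcd = 10 (last nonzero row D).
So gcd(160, 350) = 10, with Bézout identity −5·350 + 11·160 = 10. Containment (⊇): the Bézout identity exhibits 10 as an element of (160, 350), giving (10) ⊆ (160, 350). Containment (⊆): since 10 | 160 and 10 | 350 (160 = 10·16, 350 = 10·35), every Z-linear combination of 160 and 350 is divisible by 10, so (160, 350) ⊆ (10). Therefore (160, 350) = (10), d = 10.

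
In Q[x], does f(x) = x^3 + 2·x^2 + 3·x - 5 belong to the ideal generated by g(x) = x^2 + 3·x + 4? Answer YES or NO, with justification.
In Q[x] the ideal (g) consists of all multiples of g, so f ∈ (g) iff g | f, i.e. iff the remainder of f on division by g is 0. Divide f by g (g is monic, so eliminate the leading term of the running remainder at each step):
  leading term x^3: subtract (x)·g(x) = x^3 + 3·x^2 + 4·x, leaving -x^2 - x - 5
  leading term -x^2: subtract (-1)·g(x) = -x^2 - 3·x - 4, leaving 2·x - 1
The remainder r(x) = 2·x - 1 ≠ 0 (and deg r < deg g), so g ∤ f, i.e. f ∉ (g).

Final answer: NO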